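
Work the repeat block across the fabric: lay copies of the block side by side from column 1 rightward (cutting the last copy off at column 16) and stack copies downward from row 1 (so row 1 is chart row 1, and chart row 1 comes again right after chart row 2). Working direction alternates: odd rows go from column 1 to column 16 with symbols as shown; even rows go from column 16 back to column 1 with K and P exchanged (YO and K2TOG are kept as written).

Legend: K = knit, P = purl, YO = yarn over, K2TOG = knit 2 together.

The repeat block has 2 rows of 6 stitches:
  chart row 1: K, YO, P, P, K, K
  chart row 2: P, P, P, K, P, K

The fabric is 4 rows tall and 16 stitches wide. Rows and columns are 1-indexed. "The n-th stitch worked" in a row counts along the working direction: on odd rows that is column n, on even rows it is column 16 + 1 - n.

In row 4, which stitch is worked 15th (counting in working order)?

== STITCH ==
K

Derivation:
Row 4 uses chart row ((4-1) mod 2)+1 = 2. Row 4 is even, so WS.
Chart row 2 tiled across columns 1-16: P P P K P K P P P K P K P P P K
WS row: flip the tiled sequence (start at column 16) and apply K<->P; YO and K2TOG stay.
Row 4 as worked: P K K K P K P K K K P K P K K K
The 15th stitch worked is K.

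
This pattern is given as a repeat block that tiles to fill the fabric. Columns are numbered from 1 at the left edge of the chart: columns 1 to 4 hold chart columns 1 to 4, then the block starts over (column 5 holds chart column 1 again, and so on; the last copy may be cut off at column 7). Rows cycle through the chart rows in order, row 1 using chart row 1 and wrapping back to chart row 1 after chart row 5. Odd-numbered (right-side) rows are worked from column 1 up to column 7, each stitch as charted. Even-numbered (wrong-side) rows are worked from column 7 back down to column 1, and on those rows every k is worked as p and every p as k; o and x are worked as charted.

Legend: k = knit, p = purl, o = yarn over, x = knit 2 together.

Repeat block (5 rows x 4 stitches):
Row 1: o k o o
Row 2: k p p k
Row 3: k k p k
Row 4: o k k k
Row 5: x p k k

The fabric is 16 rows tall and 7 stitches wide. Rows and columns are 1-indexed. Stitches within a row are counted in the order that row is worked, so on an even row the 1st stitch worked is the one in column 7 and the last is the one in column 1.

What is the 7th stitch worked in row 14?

Stitch:
o

Derivation:
Row 14 uses chart row ((14-1) mod 5)+1 = 4. Row 14 is even, so WS.
Chart row 4 tiled across columns 1-7: o k k k o k k
Wrong side: read the tiled row from column 7 down to 1 and exchange k with p (leave o, x).
Row 14 as worked: p p o p p p o
The 7th stitch worked is o.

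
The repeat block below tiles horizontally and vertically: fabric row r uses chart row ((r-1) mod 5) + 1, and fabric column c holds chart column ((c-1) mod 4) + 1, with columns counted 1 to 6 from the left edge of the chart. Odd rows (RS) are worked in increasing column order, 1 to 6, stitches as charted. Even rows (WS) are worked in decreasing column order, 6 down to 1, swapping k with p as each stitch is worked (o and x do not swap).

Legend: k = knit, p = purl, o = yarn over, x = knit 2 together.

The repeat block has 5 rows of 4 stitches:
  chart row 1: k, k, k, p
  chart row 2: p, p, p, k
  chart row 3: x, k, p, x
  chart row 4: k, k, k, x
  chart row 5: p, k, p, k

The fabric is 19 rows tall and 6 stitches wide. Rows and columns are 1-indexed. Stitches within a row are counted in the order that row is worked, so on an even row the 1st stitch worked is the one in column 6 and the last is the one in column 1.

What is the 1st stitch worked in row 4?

Result:
p

Derivation:
Row 4 uses chart row ((4-1) mod 5)+1 = 4. Row 4 is even, so WS.
Chart row 4 tiled across columns 1-6: k k k x k k
Wrong side: read the tiled row from column 6 down to 1 and exchange k with p (leave o, x).
Row 4 as worked: p p x p p p
Stitch 1 in working order -> p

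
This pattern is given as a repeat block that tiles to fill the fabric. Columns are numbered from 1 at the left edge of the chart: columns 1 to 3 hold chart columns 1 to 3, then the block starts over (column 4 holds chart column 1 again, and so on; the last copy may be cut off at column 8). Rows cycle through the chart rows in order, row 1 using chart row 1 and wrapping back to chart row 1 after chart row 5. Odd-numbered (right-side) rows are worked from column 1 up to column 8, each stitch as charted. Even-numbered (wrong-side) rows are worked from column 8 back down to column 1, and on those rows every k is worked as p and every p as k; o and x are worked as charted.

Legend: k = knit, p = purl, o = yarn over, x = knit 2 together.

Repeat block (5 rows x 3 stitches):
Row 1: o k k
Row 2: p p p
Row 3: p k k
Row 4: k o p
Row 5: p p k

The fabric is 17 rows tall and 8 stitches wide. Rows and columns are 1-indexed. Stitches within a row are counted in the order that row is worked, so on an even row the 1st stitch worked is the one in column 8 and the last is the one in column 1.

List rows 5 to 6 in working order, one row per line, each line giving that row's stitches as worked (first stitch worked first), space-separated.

Row 5: chart row 5, RS - tile across columns 1-8 and work as-is.
Row 6: chart row 1, WS - tiled (columns 1-8): o k k o k k o k; work from column 8 back to 1 with k<->p swapped.

Result:
p p k p p k p p
p o p p o p p o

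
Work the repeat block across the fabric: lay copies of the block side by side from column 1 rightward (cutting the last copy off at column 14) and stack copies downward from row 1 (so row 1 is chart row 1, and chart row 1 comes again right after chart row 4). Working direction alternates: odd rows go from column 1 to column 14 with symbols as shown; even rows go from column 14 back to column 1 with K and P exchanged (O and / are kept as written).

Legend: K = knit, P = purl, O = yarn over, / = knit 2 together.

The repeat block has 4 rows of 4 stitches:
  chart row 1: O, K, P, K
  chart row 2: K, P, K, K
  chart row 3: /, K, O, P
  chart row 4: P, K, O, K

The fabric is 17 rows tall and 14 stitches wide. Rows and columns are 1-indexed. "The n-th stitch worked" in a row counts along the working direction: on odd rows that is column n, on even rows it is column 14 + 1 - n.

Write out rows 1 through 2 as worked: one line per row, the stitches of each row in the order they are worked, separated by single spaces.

Row 1: chart row 1, RS - tile across columns 1-14 and work as-is.
Row 2: chart row 2, WS - tiled (columns 1-14): K P K K K P K K K P K K K P; work from column 14 back to 1 with K<->P swapped.

Rows as worked:
O K P K O K P K O K P K O K
K P P P K P P P K P P P K P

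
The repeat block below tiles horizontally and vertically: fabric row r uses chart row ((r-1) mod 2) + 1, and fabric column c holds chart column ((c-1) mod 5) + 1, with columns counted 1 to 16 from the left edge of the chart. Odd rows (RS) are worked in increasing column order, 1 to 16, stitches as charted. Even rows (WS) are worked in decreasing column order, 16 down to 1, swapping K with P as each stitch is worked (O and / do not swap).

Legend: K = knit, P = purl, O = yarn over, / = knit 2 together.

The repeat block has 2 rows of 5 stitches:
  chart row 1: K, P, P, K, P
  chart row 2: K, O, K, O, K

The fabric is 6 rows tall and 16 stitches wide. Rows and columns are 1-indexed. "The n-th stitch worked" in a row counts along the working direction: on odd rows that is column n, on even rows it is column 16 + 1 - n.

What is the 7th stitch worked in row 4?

Stitch:
P

Derivation:
Row 4 uses chart row ((4-1) mod 2)+1 = 2. Row 4 is even, so WS.
Chart row 2 tiled across columns 1-16: K O K O K K O K O K K O K O K K
Wrong side: read the tiled row from column 16 down to 1 and exchange K with P (leave O, /).
Row 4 as worked: P P O P O P P O P O P P O P O P
Counting 7 along the worked row gives P.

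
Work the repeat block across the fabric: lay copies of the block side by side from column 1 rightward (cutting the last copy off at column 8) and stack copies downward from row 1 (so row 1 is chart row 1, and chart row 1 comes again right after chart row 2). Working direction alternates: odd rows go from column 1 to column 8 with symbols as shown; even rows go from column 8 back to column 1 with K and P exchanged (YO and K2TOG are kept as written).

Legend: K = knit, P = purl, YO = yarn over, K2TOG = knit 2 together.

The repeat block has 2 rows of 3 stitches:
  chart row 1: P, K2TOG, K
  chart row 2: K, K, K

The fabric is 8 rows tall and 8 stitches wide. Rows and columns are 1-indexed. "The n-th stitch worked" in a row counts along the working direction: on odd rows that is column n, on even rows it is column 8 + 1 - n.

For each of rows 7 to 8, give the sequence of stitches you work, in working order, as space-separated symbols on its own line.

== ROWS AS WORKED ==
P K2TOG K P K2TOG K P K2TOG
P P P P P P P P

Derivation:
Row 7: chart row 1, RS - tile across columns 1-8 and work as-is.
Row 8: chart row 2, WS - tiled (columns 1-8): K K K K K K K K; work from column 8 back to 1 with K<->P swapped.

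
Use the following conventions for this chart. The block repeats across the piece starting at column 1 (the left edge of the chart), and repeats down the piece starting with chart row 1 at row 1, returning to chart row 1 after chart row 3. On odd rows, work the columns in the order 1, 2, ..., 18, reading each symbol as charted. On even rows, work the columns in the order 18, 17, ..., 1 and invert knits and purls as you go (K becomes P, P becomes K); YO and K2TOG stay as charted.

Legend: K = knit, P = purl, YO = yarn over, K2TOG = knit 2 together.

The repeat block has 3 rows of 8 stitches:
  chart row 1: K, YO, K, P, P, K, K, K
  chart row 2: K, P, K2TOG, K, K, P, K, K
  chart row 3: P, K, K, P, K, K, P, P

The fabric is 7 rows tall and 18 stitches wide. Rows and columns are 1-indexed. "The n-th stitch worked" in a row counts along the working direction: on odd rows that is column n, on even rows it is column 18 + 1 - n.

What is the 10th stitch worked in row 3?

Result:
K

Derivation:
For row 3: chart row = ((3-1) mod 3) + 1 = 3; this is a RS (odd) row.
Chart row 3 tiled across columns 1-18: P K K P K K P P P K K P K K P P P K
Right side: take the tiled row as-is (worked left to right from column 1).
The 10th stitch worked is K.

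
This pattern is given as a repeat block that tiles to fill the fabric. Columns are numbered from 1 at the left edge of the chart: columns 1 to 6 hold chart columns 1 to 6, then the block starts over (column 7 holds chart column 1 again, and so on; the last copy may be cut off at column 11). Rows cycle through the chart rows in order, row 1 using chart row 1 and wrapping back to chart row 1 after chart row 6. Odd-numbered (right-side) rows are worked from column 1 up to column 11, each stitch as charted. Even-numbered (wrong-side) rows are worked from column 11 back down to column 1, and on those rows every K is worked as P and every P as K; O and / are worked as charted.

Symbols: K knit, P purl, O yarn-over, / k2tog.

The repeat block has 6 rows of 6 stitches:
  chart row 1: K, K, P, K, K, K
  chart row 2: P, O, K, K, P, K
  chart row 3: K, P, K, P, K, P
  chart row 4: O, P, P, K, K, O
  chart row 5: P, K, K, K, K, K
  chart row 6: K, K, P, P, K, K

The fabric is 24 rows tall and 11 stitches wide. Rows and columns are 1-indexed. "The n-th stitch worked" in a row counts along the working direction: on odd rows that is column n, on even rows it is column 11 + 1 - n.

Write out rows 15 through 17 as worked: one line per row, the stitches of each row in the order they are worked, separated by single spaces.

Row 15: chart row 3, RS - tile across columns 1-11 and work as-is.
Row 16: chart row 4, WS - tiled (columns 1-11): O P P K K O O P P K K; work from column 11 back to 1 with K<->P swapped.
Row 17: chart row 5, RS - tile across columns 1-11 and work as-is.

Result:
K P K P K P K P K P K
P P K K O O P P K K O
P K K K K K P K K K K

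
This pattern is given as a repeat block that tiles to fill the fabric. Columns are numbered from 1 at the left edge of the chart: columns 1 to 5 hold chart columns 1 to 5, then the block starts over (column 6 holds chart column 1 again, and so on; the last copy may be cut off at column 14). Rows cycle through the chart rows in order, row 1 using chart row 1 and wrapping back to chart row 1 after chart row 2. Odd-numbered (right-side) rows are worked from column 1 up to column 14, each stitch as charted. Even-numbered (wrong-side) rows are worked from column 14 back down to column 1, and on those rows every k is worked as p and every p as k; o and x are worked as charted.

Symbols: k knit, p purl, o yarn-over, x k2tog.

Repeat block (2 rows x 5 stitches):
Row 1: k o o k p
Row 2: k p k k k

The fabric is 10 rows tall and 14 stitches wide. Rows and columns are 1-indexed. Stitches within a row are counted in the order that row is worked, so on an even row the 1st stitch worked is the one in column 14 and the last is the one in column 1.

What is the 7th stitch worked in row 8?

== STITCH ==
p

Derivation:
Row 8 uses chart row ((8-1) mod 2)+1 = 2. Row 8 is even, so WS.
Chart row 2 tiled across columns 1-14: k p k k k k p k k k k p k k
WS row: flip the tiled sequence (start at column 14) and apply k<->p; o and x stay.
Row 8 as worked: p p k p p p p k p p p p k p
Counting 7 along the worked row gives p.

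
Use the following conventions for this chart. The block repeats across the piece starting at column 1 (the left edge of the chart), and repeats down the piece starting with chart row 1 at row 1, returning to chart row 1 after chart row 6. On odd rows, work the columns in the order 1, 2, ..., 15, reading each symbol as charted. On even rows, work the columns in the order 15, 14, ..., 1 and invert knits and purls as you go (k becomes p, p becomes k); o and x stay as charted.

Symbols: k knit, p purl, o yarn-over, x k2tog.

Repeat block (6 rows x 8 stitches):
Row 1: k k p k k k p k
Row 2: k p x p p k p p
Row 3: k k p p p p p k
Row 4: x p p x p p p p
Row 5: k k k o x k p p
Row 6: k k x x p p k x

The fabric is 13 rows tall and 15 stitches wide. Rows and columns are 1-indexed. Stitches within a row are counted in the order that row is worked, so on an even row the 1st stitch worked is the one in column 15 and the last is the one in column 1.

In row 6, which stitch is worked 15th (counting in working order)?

Row 6 uses chart row ((6-1) mod 6)+1 = 6. Row 6 is even, so WS.
Chart row 6 tiled across columns 1-15: k k x x p p k x k k x x p p k
WS: work from column 15 back to column 1 (reverse the tiled row), swapping k<->p (o and x unchanged).
Row 6 as worked: p k k x x p p x p k k x x p p
The 15th stitch worked is p.

Result:
p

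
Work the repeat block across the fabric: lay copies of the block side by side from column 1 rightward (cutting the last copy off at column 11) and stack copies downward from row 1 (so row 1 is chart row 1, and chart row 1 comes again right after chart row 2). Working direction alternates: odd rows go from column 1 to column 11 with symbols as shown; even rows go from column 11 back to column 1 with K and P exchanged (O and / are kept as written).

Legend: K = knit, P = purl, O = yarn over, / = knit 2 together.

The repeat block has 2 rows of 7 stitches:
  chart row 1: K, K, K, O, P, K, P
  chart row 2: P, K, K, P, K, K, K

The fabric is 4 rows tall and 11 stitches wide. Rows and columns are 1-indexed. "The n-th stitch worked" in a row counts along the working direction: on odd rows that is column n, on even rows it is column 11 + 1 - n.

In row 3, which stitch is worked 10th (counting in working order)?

== STITCH ==
K

Derivation:
For row 3: chart row = ((3-1) mod 2) + 1 = 1; this is a RS (odd) row.
Chart row 1 tiled across columns 1-11: K K K O P K P K K K O
Right side: take the tiled row as-is (worked left to right from column 1).
Counting 10 along the worked row gives K.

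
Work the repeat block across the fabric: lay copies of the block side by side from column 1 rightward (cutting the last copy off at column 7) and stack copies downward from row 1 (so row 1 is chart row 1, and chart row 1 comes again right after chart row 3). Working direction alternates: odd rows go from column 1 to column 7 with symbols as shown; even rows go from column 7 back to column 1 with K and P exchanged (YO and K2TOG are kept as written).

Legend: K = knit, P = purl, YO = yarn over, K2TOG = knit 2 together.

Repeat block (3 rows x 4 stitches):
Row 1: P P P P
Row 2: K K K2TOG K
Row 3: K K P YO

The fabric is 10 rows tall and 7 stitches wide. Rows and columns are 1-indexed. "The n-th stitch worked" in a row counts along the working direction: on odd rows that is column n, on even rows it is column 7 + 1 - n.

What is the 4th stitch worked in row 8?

Row 8: (8-1) mod 3 = 1, so use chart row 2. Even row -> WS.
Chart row 2 tiled across columns 1-7: K K K2TOG K K K K2TOG
Wrong side: read the tiled row from column 7 down to 1 and exchange K with P (leave YO, K2TOG).
Row 8 as worked: K2TOG P P P K2TOG P P
Stitch 4 in working order -> P

Result:
P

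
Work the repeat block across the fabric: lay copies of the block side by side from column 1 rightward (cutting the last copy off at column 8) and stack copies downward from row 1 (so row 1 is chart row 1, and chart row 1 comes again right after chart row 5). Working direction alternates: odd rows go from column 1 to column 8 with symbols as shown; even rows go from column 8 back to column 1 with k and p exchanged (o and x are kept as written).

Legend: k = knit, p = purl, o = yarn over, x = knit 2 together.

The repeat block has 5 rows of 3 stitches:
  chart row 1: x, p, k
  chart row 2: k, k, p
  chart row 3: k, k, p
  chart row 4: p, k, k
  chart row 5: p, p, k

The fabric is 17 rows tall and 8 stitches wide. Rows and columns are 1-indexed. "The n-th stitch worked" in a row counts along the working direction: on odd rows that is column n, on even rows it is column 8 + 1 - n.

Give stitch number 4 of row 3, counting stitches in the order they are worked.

Row 3 uses chart row ((3-1) mod 5)+1 = 3. Row 3 is odd, so RS.
Chart row 3 tiled across columns 1-8: k k p k k p k k
Right side: take the tiled row as-is (worked left to right from column 1).
Counting 4 along the worked row gives k.

Result:
k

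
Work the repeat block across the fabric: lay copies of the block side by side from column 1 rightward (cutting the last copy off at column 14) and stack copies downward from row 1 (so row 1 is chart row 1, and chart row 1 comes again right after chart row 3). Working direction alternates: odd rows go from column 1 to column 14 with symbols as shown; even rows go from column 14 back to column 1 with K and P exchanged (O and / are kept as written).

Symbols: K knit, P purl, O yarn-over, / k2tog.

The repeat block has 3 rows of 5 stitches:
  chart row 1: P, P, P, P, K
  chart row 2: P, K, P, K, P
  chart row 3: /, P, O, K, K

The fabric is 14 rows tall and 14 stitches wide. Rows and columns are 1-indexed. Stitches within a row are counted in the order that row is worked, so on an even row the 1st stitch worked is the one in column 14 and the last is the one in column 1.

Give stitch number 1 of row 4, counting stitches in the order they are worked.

Result:
K

Derivation:
For row 4: chart row = ((4-1) mod 3) + 1 = 1; this is a WS (even) row.
Chart row 1 tiled across columns 1-14: P P P P K P P P P K P P P P
Wrong side: read the tiled row from column 14 down to 1 and exchange K with P (leave O, /).
Row 4 as worked: K K K K P K K K K P K K K K
Counting 1 along the worked row gives K.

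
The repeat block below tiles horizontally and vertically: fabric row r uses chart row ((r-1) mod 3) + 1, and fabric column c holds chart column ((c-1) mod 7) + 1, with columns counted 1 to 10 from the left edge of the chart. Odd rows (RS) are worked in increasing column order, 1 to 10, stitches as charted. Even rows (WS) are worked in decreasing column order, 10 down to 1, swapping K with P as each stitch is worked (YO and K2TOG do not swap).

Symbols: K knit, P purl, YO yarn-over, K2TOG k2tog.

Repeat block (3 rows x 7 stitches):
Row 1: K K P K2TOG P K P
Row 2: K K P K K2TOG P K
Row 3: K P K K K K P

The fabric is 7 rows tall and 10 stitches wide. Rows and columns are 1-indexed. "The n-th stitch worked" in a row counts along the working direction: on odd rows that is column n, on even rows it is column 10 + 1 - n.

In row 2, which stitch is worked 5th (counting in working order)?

Row 2: (2-1) mod 3 = 1, so use chart row 2. Even row -> WS.
Chart row 2 tiled across columns 1-10: K K P K K2TOG P K K K P
WS: work from column 10 back to column 1 (reverse the tiled row), swapping K<->P (YO and K2TOG unchanged).
Row 2 as worked: K P P P K K2TOG P K P P
The 5th stitch worked is K.

Stitch:
K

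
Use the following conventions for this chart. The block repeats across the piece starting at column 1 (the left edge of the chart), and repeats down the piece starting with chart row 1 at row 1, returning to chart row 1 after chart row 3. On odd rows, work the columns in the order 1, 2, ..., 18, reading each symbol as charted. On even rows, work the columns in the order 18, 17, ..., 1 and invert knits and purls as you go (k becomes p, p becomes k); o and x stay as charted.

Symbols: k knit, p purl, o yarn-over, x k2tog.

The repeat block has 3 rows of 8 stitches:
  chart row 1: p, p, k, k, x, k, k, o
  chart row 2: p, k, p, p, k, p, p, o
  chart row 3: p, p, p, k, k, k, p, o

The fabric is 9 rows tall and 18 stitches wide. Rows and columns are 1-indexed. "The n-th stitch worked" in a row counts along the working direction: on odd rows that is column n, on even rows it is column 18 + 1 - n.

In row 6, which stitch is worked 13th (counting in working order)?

Row 6: (6-1) mod 3 = 2, so use chart row 3. Even row -> WS.
Chart row 3 tiled across columns 1-18: p p p k k k p o p p p k k k p o p p
WS: work from column 18 back to column 1 (reverse the tiled row), swapping k<->p (o and x unchanged).
Row 6 as worked: k k o k p p p k k k o k p p p k k k
Counting 13 along the worked row gives p.

Stitch:
p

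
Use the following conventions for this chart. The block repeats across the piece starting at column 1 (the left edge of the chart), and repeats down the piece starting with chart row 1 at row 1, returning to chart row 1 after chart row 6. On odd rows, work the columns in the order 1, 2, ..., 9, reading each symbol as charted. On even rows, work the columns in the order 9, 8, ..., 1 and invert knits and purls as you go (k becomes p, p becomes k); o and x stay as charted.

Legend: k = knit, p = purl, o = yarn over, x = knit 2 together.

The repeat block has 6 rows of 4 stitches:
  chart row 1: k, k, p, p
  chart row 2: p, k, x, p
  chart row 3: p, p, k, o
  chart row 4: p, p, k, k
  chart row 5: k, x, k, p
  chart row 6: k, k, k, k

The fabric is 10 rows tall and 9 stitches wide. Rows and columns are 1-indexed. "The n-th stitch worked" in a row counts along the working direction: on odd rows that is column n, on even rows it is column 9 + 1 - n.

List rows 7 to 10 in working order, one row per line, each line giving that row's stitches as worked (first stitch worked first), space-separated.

Result:
k k p p k k p p k
k k x p k k x p k
p p k o p p k o p
k p p k k p p k k

Derivation:
Row 7: chart row 1, RS - tile across columns 1-9 and work as-is.
Row 8: chart row 2, WS - tiled (columns 1-9): p k x p p k x p p; work from column 9 back to 1 with k<->p swapped.
Row 9: chart row 3, RS - tile across columns 1-9 and work as-is.
Row 10: chart row 4, WS - tiled (columns 1-9): p p k k p p k k p; work from column 9 back to 1 with k<->p swapped.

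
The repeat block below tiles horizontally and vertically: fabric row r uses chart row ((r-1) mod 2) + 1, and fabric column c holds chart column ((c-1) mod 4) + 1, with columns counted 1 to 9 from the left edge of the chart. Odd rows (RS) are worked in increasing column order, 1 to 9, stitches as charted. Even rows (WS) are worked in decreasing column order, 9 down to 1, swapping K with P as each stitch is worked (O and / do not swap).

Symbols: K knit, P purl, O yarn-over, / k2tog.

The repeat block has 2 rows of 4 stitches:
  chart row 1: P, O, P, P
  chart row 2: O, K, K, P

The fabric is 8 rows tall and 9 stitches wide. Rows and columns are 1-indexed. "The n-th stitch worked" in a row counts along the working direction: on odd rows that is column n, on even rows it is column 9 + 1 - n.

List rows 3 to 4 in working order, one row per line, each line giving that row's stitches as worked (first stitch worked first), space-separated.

== ROWS AS WORKED ==
P O P P P O P P P
O K P P O K P P O

Derivation:
Row 3: chart row 1, RS - tile across columns 1-9 and work as-is.
Row 4: chart row 2, WS - tiled (columns 1-9): O K K P O K K P O; work from column 9 back to 1 with K<->P swapped.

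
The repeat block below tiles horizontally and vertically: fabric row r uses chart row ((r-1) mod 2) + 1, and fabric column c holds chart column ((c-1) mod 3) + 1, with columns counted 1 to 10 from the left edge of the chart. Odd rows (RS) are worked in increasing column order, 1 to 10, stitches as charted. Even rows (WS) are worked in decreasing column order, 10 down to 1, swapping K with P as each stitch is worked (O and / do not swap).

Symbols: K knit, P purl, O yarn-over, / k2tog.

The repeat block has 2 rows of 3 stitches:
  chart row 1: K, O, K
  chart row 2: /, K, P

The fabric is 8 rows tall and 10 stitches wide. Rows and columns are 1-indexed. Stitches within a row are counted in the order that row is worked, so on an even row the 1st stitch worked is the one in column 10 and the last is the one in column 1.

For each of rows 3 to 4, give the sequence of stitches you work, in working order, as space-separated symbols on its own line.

Rows as worked:
K O K K O K K O K K
/ K P / K P / K P /

Derivation:
Row 3: chart row 1, RS - tile across columns 1-10 and work as-is.
Row 4: chart row 2, WS - tiled (columns 1-10): / K P / K P / K P /; work from column 10 back to 1 with K<->P swapped.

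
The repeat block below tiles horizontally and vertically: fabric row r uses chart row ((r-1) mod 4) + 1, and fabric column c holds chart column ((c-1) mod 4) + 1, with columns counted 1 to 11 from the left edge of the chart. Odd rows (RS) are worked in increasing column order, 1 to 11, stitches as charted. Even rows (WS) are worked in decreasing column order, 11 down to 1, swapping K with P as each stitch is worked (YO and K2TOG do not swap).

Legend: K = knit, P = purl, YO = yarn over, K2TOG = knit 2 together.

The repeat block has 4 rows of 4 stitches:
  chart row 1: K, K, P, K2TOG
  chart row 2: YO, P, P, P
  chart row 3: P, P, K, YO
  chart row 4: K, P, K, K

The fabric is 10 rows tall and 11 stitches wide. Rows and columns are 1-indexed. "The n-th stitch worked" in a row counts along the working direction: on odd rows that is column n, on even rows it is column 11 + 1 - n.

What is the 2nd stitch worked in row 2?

Row 2: (2-1) mod 4 = 1, so use chart row 2. Even row -> WS.
Chart row 2 tiled across columns 1-11: YO P P P YO P P P YO P P
WS row: flip the tiled sequence (start at column 11) and apply K<->P; YO and K2TOG stay.
Row 2 as worked: K K YO K K K YO K K K YO
The 2nd stitch worked is K.

Stitch:
K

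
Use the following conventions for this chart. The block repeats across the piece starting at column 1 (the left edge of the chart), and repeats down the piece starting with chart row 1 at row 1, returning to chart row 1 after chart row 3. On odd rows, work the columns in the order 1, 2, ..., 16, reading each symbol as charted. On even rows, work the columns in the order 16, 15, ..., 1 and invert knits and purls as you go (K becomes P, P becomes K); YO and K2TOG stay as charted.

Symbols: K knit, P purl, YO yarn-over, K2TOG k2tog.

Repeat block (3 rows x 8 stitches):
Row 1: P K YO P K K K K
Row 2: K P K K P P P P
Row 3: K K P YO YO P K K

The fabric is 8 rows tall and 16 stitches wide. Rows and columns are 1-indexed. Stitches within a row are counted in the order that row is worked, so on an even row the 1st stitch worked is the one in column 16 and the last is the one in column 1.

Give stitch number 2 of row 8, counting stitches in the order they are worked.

== STITCH ==
K

Derivation:
Row 8: (8-1) mod 3 = 1, so use chart row 2. Even row -> WS.
Chart row 2 tiled across columns 1-16: K P K K P P P P K P K K P P P P
WS: work from column 16 back to column 1 (reverse the tiled row), swapping K<->P (YO and K2TOG unchanged).
Row 8 as worked: K K K K P P K P K K K K P P K P
Counting 2 along the worked row gives K.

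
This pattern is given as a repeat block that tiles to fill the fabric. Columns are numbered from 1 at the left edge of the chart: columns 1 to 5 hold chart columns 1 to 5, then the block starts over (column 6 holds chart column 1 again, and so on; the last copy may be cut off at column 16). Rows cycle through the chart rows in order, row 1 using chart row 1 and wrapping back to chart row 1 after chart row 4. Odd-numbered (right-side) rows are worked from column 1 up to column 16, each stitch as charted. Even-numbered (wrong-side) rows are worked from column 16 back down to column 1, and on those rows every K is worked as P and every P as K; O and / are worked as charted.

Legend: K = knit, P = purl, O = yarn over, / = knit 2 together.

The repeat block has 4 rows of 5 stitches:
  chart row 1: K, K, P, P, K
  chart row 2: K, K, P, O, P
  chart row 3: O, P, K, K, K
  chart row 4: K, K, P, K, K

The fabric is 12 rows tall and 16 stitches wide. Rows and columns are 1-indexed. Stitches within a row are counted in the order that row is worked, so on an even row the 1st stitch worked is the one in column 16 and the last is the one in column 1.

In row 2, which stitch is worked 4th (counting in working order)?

Row 2: (2-1) mod 4 = 1, so use chart row 2. Even row -> WS.
Chart row 2 tiled across columns 1-16: K K P O P K K P O P K K P O P K
Wrong side: read the tiled row from column 16 down to 1 and exchange K with P (leave O, /).
Row 2 as worked: P K O K P P K O K P P K O K P P
The 4th stitch worked is K.

Stitch:
K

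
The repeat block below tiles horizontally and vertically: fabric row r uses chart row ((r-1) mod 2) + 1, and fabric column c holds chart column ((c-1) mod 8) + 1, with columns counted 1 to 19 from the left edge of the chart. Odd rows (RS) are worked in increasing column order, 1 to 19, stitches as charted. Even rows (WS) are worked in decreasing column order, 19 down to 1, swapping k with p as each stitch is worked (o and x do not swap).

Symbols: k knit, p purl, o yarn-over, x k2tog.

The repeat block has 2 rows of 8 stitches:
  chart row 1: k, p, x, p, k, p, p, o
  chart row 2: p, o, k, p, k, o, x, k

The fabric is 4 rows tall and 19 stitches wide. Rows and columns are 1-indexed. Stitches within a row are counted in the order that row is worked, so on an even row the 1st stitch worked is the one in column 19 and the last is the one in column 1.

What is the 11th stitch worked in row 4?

Row 4: (4-1) mod 2 = 1, so use chart row 2. Even row -> WS.
Chart row 2 tiled across columns 1-19: p o k p k o x k p o k p k o x k p o k
WS row: flip the tiled sequence (start at column 19) and apply k<->p; o and x stay.
Row 4 as worked: p o k p x o p k p o k p x o p k p o k
Stitch 11 in working order -> k

Stitch:
k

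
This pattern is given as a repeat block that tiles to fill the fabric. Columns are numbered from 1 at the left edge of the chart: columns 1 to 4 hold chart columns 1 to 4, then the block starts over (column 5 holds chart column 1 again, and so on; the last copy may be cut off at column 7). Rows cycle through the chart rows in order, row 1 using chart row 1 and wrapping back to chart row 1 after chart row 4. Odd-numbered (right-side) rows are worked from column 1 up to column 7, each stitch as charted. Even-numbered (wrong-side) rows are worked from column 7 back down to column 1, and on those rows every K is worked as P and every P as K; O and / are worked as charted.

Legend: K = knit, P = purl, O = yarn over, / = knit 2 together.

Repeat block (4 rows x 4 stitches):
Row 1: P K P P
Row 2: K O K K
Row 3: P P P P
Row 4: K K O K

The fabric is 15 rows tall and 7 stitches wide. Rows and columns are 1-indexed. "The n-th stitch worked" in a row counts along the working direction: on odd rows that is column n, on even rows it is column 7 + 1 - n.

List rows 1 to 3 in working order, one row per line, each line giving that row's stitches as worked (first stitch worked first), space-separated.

Result:
P K P P P K P
P O P P P O P
P P P P P P P

Derivation:
Row 1: chart row 1, RS - tile across columns 1-7 and work as-is.
Row 2: chart row 2, WS - tiled (columns 1-7): K O K K K O K; work from column 7 back to 1 with K<->P swapped.
Row 3: chart row 3, RS - tile across columns 1-7 and work as-is.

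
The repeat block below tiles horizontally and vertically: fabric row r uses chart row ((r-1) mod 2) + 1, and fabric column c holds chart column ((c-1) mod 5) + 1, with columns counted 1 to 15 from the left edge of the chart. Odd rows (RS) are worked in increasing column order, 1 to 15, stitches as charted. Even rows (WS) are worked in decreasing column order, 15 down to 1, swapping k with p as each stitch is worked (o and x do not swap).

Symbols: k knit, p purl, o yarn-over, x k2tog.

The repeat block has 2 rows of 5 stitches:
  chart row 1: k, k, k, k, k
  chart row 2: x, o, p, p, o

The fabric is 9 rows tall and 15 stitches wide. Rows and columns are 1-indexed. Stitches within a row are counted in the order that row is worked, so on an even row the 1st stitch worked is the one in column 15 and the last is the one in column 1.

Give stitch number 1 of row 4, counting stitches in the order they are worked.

== STITCH ==
o

Derivation:
For row 4: chart row = ((4-1) mod 2) + 1 = 2; this is a WS (even) row.
Chart row 2 tiled across columns 1-15: x o p p o x o p p o x o p p o
WS: work from column 15 back to column 1 (reverse the tiled row), swapping k<->p (o and x unchanged).
Row 4 as worked: o k k o x o k k o x o k k o x
The 1st stitch worked is o.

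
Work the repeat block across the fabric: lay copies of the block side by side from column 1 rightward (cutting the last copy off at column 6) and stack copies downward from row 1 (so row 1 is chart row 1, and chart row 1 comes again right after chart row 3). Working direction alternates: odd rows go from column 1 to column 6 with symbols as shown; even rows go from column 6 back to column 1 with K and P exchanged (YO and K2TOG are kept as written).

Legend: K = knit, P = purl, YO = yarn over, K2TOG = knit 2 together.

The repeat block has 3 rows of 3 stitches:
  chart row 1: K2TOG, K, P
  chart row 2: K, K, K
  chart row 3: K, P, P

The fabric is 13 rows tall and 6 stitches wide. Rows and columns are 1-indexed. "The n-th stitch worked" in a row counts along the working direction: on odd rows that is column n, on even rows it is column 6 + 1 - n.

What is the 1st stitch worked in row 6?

Row 6: (6-1) mod 3 = 2, so use chart row 3. Even row -> WS.
Chart row 3 tiled across columns 1-6: K P P K P P
Wrong side: read the tiled row from column 6 down to 1 and exchange K with P (leave YO, K2TOG).
Row 6 as worked: K K P K K P
Stitch 1 in working order -> K

Stitch:
K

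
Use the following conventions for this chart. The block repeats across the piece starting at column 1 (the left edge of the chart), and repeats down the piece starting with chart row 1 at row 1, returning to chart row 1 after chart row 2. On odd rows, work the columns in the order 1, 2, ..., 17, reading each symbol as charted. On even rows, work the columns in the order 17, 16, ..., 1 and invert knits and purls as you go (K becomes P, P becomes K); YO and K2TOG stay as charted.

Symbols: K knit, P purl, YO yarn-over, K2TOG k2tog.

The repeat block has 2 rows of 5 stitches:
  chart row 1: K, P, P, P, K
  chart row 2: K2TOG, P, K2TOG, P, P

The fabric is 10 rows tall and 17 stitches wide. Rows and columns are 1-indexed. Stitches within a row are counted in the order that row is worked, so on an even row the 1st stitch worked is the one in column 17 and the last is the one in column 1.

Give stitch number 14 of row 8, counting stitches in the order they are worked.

Result:
K

Derivation:
For row 8: chart row = ((8-1) mod 2) + 1 = 2; this is a WS (even) row.
Chart row 2 tiled across columns 1-17: K2TOG P K2TOG P P K2TOG P K2TOG P P K2TOG P K2TOG P P K2TOG P
WS: work from column 17 back to column 1 (reverse the tiled row), swapping K<->P (YO and K2TOG unchanged).
Row 8 as worked: K K2TOG K K K2TOG K K2TOG K K K2TOG K K2TOG K K K2TOG K K2TOG
The 14th stitch worked is K.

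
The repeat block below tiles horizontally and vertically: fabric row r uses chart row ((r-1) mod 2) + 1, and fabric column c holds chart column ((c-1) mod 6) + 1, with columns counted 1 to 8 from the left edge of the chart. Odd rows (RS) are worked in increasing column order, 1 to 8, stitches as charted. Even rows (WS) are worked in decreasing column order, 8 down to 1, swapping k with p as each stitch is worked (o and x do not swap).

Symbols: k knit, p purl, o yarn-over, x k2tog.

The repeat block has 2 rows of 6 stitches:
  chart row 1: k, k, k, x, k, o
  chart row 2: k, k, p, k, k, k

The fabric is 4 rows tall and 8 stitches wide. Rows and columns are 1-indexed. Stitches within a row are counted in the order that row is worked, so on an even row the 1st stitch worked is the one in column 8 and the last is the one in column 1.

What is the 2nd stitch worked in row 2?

Row 2: (2-1) mod 2 = 1, so use chart row 2. Even row -> WS.
Chart row 2 tiled across columns 1-8: k k p k k k k k
WS: work from column 8 back to column 1 (reverse the tiled row), swapping k<->p (o and x unchanged).
Row 2 as worked: p p p p p k p p
Stitch 2 in working order -> p

Result:
p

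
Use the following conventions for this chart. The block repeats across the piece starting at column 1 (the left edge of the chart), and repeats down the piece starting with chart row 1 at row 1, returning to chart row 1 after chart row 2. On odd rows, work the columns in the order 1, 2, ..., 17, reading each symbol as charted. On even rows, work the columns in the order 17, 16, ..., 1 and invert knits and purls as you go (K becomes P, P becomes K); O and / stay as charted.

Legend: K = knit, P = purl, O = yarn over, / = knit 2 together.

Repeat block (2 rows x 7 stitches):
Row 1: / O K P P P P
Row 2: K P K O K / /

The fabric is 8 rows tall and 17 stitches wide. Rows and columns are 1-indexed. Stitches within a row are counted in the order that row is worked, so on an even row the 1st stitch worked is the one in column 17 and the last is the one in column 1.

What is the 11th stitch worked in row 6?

Row 6: (6-1) mod 2 = 1, so use chart row 2. Even row -> WS.
Chart row 2 tiled across columns 1-17: K P K O K / / K P K O K / / K P K
Wrong side: read the tiled row from column 17 down to 1 and exchange K with P (leave O, /).
Row 6 as worked: P K P / / P O P K P / / P O P K P
Counting 11 along the worked row gives /.

== STITCH ==
/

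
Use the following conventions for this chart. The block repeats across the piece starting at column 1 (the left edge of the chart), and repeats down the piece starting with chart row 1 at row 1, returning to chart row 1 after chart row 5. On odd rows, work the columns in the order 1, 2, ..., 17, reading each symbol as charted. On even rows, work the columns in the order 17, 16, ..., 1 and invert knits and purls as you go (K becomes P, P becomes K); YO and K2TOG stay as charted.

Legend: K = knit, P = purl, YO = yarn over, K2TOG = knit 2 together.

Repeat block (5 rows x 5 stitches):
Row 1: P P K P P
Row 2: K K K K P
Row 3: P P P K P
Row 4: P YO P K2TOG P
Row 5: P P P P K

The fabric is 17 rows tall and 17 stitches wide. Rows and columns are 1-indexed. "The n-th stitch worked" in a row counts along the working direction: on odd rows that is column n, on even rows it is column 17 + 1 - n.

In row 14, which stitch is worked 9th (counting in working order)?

== STITCH ==
K2TOG

Derivation:
For row 14: chart row = ((14-1) mod 5) + 1 = 4; this is a WS (even) row.
Chart row 4 tiled across columns 1-17: P YO P K2TOG P P YO P K2TOG P P YO P K2TOG P P YO
Wrong side: read the tiled row from column 17 down to 1 and exchange K with P (leave YO, K2TOG).
Row 14 as worked: YO K K K2TOG K YO K K K2TOG K YO K K K2TOG K YO K
The 9th stitch worked is K2TOG.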